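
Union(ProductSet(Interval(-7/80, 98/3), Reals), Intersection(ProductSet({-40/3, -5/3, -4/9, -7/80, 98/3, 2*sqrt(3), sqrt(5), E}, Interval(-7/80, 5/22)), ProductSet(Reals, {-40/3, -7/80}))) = Union(ProductSet({-40/3, -5/3, -4/9, -7/80, 98/3, 2*sqrt(3), sqrt(5), E}, {-7/80}), ProductSet(Interval(-7/80, 98/3), Reals))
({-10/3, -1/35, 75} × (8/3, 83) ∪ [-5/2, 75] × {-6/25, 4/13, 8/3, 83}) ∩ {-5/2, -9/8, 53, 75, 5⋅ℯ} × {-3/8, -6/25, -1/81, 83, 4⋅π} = ({75} × {4⋅π}) ∪ ({-5/2, -9/8, 53, 75, 5⋅ℯ} × {-6/25, 83})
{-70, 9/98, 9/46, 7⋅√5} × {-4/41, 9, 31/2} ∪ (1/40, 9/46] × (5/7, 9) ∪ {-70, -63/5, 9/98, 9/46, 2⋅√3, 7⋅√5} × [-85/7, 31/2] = ((1/40, 9/46] × (5/7, 9)) ∪ ({-70, -63/5, 9/98, 9/46, 2⋅√3, 7⋅√5} × [-85/7, 31/2])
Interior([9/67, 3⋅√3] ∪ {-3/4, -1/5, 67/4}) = (9/67, 3⋅√3)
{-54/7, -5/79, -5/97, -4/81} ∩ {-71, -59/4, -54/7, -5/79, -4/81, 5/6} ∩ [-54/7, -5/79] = {-54/7, -5/79}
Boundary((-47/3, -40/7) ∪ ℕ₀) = {-47/3, -40/7} ∪ (ℕ₀ \ (-47/3, -40/7))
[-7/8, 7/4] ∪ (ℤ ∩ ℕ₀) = [-7/8, 7/4] ∪ ℕ₀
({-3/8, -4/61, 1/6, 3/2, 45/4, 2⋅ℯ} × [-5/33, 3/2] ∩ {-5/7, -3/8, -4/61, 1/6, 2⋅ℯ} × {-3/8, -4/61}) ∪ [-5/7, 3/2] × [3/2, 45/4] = ({-3/8, -4/61, 1/6, 2⋅ℯ} × {-4/61}) ∪ ([-5/7, 3/2] × [3/2, 45/4])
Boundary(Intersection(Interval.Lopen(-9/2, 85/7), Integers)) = Range(-4, 13, 1)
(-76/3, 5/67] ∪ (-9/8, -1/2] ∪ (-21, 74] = (-76/3, 74]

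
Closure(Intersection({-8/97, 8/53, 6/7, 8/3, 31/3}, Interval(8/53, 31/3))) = {8/53, 6/7, 8/3, 31/3}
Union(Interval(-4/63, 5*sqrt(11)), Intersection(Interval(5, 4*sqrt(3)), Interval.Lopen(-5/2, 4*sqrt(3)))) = Interval(-4/63, 5*sqrt(11))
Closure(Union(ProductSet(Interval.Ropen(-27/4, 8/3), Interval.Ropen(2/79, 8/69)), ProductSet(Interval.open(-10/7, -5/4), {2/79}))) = Union(ProductSet({-27/4, 8/3}, Interval(2/79, 8/69)), ProductSet(Interval(-27/4, 8/3), {2/79, 8/69}), ProductSet(Interval.Ropen(-27/4, 8/3), Interval.Ropen(2/79, 8/69)))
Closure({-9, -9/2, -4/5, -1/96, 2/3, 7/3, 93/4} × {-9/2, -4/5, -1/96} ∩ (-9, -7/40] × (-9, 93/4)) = {-9/2, -4/5} × {-9/2, -4/5, -1/96}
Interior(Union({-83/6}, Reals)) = Reals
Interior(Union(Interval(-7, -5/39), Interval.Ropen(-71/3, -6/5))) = Interval.open(-71/3, -5/39)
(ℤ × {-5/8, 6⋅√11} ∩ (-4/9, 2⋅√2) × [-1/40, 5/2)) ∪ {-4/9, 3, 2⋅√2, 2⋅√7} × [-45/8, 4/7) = {-4/9, 3, 2⋅√2, 2⋅√7} × [-45/8, 4/7)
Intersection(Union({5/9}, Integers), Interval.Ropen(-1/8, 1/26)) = Range(0, 1, 1)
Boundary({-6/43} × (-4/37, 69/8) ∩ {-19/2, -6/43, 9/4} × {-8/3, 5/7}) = {-6/43} × {5/7}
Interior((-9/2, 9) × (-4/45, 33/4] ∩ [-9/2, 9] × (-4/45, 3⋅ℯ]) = (-9/2, 9) × (-4/45, 3⋅ℯ)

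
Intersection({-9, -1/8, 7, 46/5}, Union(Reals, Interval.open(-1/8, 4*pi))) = {-9, -1/8, 7, 46/5}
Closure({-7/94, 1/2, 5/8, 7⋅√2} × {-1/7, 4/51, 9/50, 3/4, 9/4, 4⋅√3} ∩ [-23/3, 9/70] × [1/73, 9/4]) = {-7/94} × {4/51, 9/50, 3/4, 9/4}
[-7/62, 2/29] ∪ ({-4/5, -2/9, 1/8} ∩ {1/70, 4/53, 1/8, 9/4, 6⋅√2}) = [-7/62, 2/29] ∪ {1/8}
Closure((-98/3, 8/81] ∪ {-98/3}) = [-98/3, 8/81]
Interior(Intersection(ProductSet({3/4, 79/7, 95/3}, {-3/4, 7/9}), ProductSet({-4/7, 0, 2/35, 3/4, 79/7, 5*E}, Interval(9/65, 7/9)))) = EmptySet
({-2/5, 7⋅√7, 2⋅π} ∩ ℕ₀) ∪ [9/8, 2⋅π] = [9/8, 2⋅π]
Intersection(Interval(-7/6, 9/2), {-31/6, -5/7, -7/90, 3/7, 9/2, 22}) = {-5/7, -7/90, 3/7, 9/2}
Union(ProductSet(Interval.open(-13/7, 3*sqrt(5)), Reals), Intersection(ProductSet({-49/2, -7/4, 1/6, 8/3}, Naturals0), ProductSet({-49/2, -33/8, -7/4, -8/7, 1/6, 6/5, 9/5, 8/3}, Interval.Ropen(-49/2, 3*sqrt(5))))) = Union(ProductSet({-49/2, -7/4, 1/6, 8/3}, Range(0, 7, 1)), ProductSet(Interval.open(-13/7, 3*sqrt(5)), Reals))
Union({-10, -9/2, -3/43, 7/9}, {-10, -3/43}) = {-10, -9/2, -3/43, 7/9}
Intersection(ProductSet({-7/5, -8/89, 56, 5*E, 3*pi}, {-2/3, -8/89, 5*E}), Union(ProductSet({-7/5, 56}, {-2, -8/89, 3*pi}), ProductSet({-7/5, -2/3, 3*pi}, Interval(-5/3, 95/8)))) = Union(ProductSet({-7/5, 56}, {-8/89}), ProductSet({-7/5, 3*pi}, {-2/3, -8/89}))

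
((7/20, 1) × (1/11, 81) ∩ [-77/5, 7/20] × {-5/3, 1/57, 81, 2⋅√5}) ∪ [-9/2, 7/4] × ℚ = [-9/2, 7/4] × ℚ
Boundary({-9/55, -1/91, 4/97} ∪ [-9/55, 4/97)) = {-9/55, 4/97}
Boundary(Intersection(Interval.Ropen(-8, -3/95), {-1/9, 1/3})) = {-1/9}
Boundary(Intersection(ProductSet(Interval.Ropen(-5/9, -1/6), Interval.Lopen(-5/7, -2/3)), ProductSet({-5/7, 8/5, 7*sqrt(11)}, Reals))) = EmptySet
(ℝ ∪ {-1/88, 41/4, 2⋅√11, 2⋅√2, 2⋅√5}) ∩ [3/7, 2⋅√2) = [3/7, 2⋅√2)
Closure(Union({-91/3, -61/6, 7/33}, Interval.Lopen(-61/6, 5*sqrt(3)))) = Union({-91/3}, Interval(-61/6, 5*sqrt(3)))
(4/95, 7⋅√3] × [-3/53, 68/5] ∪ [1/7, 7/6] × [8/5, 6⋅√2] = (4/95, 7⋅√3] × [-3/53, 68/5]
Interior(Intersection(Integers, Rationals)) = EmptySet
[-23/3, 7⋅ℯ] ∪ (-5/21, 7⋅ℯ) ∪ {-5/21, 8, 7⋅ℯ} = [-23/3, 7⋅ℯ]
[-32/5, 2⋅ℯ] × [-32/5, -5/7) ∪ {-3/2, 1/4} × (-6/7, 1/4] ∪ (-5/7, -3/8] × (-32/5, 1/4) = ({-3/2, 1/4} × (-6/7, 1/4]) ∪ ((-5/7, -3/8] × (-32/5, 1/4)) ∪ ([-32/5, 2⋅ℯ] × [-32/5, -5/7))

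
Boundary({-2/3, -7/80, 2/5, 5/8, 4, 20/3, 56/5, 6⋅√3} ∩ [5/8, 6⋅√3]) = {5/8, 4, 20/3, 6⋅√3}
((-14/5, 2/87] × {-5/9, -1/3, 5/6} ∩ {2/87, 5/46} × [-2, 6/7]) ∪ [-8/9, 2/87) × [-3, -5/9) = ({2/87} × {-5/9, -1/3, 5/6}) ∪ ([-8/9, 2/87) × [-3, -5/9))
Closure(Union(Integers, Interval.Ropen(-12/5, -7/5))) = Union(Integers, Interval(-12/5, -7/5))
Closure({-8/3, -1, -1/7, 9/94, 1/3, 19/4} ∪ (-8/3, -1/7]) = [-8/3, -1/7] ∪ {9/94, 1/3, 19/4}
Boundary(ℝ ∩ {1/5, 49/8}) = {1/5, 49/8}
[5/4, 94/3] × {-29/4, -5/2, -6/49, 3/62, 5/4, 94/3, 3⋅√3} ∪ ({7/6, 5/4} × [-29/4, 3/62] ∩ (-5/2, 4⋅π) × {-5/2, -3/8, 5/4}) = ({7/6, 5/4} × {-5/2, -3/8}) ∪ ([5/4, 94/3] × {-29/4, -5/2, -6/49, 3/62, 5/4, 94/3, 3⋅√3})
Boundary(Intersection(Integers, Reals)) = Integers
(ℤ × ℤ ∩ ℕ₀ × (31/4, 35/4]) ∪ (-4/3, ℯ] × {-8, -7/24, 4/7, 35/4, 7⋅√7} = (ℕ₀ × {8}) ∪ ((-4/3, ℯ] × {-8, -7/24, 4/7, 35/4, 7⋅√7})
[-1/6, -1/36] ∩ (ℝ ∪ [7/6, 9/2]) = [-1/6, -1/36]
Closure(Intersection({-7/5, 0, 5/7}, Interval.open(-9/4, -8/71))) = {-7/5}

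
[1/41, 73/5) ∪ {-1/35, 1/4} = {-1/35} ∪ [1/41, 73/5)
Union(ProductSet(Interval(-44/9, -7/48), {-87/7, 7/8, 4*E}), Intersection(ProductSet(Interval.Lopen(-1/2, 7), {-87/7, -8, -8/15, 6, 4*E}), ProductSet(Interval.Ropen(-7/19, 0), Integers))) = Union(ProductSet(Interval(-44/9, -7/48), {-87/7, 7/8, 4*E}), ProductSet(Interval.Ropen(-7/19, 0), {-8, 6}))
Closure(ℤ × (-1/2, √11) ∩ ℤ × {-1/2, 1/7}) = ℤ × {1/7}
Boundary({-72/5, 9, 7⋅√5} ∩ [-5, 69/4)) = {9, 7⋅√5}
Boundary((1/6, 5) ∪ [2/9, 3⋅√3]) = {1/6, 3⋅√3}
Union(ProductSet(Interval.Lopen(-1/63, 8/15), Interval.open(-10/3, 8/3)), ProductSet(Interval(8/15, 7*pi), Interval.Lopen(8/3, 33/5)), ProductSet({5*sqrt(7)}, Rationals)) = Union(ProductSet({5*sqrt(7)}, Rationals), ProductSet(Interval.Lopen(-1/63, 8/15), Interval.open(-10/3, 8/3)), ProductSet(Interval(8/15, 7*pi), Interval.Lopen(8/3, 33/5)))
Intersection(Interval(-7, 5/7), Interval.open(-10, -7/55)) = Interval.Ropen(-7, -7/55)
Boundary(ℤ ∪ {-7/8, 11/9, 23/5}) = ℤ ∪ {-7/8, 11/9, 23/5}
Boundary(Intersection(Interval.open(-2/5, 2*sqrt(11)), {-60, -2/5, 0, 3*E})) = {0}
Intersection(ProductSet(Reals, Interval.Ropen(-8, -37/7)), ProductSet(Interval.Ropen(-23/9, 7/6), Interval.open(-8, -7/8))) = ProductSet(Interval.Ropen(-23/9, 7/6), Interval.open(-8, -37/7))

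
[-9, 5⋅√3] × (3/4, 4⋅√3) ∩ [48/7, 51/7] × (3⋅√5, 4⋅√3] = [48/7, 51/7] × (3⋅√5, 4⋅√3)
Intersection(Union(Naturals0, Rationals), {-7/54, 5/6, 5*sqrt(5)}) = {-7/54, 5/6}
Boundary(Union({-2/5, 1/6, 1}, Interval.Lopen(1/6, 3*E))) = {-2/5, 1/6, 3*E}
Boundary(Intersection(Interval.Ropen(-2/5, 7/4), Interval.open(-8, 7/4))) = {-2/5, 7/4}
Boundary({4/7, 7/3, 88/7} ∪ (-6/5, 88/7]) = {-6/5, 88/7}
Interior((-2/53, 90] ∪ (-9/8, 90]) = (-9/8, 90)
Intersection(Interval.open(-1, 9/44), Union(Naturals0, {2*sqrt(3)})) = Range(0, 1, 1)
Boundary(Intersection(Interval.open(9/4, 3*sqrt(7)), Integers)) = Range(3, 8, 1)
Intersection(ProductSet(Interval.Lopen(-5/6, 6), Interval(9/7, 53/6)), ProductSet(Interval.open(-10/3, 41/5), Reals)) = ProductSet(Interval.Lopen(-5/6, 6), Interval(9/7, 53/6))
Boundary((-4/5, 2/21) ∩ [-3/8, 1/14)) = {-3/8, 1/14}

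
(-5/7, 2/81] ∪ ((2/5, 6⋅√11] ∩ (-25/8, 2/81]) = (-5/7, 2/81]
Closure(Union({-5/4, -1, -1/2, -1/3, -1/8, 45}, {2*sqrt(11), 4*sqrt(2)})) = {-5/4, -1, -1/2, -1/3, -1/8, 45, 2*sqrt(11), 4*sqrt(2)}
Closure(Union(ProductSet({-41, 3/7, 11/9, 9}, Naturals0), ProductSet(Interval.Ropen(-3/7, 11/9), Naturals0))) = ProductSet(Union({-41, 9}, Interval(-3/7, 11/9)), Naturals0)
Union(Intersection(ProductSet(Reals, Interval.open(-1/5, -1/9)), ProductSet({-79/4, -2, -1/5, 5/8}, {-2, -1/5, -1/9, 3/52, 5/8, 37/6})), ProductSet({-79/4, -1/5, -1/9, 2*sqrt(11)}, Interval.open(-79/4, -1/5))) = ProductSet({-79/4, -1/5, -1/9, 2*sqrt(11)}, Interval.open(-79/4, -1/5))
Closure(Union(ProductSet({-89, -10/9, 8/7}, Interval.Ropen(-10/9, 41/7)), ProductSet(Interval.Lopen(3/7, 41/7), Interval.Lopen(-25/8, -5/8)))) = Union(ProductSet({3/7, 41/7}, Interval(-25/8, -5/8)), ProductSet({-89, -10/9, 8/7}, Interval(-10/9, 41/7)), ProductSet(Interval(3/7, 41/7), {-25/8, -5/8}), ProductSet(Interval.Lopen(3/7, 41/7), Interval.Lopen(-25/8, -5/8)))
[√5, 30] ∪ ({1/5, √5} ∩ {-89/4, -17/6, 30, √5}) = [√5, 30]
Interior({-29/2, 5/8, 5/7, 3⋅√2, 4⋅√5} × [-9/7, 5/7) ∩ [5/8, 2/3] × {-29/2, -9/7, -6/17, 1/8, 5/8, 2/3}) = ∅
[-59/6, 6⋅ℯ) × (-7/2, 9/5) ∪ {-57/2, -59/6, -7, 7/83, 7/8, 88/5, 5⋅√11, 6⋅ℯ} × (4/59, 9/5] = ([-59/6, 6⋅ℯ) × (-7/2, 9/5)) ∪ ({-57/2, -59/6, -7, 7/83, 7/8, 88/5, 5⋅√11, 6⋅ℯ} × (4/59, 9/5])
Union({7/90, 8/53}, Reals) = Reals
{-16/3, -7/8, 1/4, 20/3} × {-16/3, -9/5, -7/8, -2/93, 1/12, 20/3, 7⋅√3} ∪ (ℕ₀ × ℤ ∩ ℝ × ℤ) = (ℕ₀ × ℤ) ∪ ({-16/3, -7/8, 1/4, 20/3} × {-16/3, -9/5, -7/8, -2/93, 1/12, 20/3, 7⋅√3})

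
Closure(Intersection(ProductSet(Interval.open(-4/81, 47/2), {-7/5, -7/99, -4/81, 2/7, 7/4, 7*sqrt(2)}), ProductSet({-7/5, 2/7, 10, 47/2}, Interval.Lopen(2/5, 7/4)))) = ProductSet({2/7, 10}, {7/4})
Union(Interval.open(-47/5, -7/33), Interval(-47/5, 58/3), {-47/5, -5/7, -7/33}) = Interval(-47/5, 58/3)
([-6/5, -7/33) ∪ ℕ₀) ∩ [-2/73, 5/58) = {0}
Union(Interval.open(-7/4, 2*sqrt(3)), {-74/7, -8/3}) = Union({-74/7, -8/3}, Interval.open(-7/4, 2*sqrt(3)))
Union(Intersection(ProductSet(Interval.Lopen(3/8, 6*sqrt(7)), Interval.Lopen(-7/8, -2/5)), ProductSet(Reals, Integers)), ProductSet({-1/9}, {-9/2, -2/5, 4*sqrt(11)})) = ProductSet({-1/9}, {-9/2, -2/5, 4*sqrt(11)})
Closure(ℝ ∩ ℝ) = ℝ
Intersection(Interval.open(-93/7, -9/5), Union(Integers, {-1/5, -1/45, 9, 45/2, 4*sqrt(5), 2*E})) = Range(-13, -1, 1)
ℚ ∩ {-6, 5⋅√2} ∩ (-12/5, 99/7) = ∅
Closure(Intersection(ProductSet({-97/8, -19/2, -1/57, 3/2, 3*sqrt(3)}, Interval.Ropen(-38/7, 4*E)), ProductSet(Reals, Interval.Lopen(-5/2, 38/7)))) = ProductSet({-97/8, -19/2, -1/57, 3/2, 3*sqrt(3)}, Interval(-5/2, 38/7))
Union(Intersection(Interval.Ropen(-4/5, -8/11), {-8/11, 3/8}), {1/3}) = {1/3}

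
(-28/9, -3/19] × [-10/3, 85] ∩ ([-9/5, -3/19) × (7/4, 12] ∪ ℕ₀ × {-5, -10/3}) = [-9/5, -3/19) × (7/4, 12]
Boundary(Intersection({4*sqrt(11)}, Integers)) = EmptySet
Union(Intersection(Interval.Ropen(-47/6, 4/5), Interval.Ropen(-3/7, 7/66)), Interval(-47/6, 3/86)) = Interval.Ropen(-47/6, 7/66)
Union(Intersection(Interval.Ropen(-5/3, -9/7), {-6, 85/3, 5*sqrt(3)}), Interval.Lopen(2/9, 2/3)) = Interval.Lopen(2/9, 2/3)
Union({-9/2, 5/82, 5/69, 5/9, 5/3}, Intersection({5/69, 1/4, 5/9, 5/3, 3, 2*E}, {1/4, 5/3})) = {-9/2, 5/82, 5/69, 1/4, 5/9, 5/3}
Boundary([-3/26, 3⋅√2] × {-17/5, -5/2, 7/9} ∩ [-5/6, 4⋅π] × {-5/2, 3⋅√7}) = [-3/26, 3⋅√2] × {-5/2}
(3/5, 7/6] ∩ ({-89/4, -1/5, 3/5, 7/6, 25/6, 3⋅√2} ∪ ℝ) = (3/5, 7/6]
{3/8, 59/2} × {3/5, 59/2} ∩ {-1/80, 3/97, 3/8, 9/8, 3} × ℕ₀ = ∅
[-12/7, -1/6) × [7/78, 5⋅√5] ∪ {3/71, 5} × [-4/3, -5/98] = ({3/71, 5} × [-4/3, -5/98]) ∪ ([-12/7, -1/6) × [7/78, 5⋅√5])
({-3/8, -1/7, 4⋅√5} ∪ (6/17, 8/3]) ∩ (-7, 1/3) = {-3/8, -1/7}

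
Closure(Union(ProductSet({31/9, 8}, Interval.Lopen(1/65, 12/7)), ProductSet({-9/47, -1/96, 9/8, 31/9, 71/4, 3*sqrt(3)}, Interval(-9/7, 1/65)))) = Union(ProductSet({31/9, 8}, Interval(1/65, 12/7)), ProductSet({-9/47, -1/96, 9/8, 31/9, 71/4, 3*sqrt(3)}, Interval(-9/7, 1/65)))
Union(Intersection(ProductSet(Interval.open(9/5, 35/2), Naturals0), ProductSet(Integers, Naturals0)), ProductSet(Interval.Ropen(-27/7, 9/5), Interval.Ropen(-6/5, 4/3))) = Union(ProductSet(Interval.Ropen(-27/7, 9/5), Interval.Ropen(-6/5, 4/3)), ProductSet(Range(2, 18, 1), Naturals0))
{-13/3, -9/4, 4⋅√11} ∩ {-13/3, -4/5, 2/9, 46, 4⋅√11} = {-13/3, 4⋅√11}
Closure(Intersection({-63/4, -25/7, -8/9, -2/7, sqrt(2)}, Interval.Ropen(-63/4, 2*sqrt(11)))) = {-63/4, -25/7, -8/9, -2/7, sqrt(2)}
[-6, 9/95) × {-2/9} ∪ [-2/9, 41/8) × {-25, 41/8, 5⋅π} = ([-6, 9/95) × {-2/9}) ∪ ([-2/9, 41/8) × {-25, 41/8, 5⋅π})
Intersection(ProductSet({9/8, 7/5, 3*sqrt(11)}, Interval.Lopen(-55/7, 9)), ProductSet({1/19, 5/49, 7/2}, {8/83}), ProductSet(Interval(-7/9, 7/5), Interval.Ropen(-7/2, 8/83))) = EmptySet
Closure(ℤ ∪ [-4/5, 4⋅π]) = ℤ ∪ [-4/5, 4⋅π]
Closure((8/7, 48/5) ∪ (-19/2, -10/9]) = [-19/2, -10/9] ∪ [8/7, 48/5]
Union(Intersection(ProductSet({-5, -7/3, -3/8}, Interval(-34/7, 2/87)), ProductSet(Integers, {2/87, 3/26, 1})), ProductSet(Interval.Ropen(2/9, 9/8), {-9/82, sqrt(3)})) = Union(ProductSet({-5}, {2/87}), ProductSet(Interval.Ropen(2/9, 9/8), {-9/82, sqrt(3)}))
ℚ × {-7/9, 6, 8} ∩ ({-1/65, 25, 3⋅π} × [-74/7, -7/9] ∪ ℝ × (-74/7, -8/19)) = ℚ × {-7/9}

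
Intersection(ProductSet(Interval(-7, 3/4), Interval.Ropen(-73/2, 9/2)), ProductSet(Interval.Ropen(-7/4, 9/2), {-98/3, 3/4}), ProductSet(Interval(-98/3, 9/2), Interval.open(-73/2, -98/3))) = EmptySet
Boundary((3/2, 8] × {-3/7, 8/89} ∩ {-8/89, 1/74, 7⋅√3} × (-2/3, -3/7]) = ∅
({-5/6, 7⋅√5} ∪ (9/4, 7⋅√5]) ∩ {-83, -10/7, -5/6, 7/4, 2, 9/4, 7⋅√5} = {-5/6, 7⋅√5}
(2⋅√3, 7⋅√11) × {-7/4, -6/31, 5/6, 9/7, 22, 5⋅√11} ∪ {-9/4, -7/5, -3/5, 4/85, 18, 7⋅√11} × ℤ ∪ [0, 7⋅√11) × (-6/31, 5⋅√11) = ({-9/4, -7/5, -3/5, 4/85, 18, 7⋅√11} × ℤ) ∪ ([0, 7⋅√11) × (-6/31, 5⋅√11)) ∪ ((2⋅√3, 7⋅√11) × {-7/4, -6/31, 5/6, 9/7, 22, 5⋅√11})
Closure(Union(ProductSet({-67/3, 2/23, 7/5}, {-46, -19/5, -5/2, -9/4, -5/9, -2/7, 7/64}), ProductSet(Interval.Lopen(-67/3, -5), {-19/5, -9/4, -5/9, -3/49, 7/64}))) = Union(ProductSet({-67/3, 2/23, 7/5}, {-46, -19/5, -5/2, -9/4, -5/9, -2/7, 7/64}), ProductSet(Interval(-67/3, -5), {-19/5, -9/4, -5/9, -3/49, 7/64}))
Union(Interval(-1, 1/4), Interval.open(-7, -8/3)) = Union(Interval.open(-7, -8/3), Interval(-1, 1/4))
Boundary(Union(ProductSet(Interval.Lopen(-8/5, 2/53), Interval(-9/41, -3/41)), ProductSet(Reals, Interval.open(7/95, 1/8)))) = Union(ProductSet({-8/5, 2/53}, Interval(-9/41, -3/41)), ProductSet(Interval(-8/5, 2/53), {-9/41, -3/41}), ProductSet(Reals, {7/95, 1/8}))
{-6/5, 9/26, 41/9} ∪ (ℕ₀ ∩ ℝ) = {-6/5, 9/26, 41/9} ∪ ℕ₀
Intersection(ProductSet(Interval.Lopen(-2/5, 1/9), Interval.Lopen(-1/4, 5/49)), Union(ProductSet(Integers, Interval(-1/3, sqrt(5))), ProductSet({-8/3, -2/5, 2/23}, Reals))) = ProductSet(Union({2/23}, Range(0, 1, 1)), Interval.Lopen(-1/4, 5/49))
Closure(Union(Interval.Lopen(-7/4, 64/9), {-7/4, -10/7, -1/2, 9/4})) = Interval(-7/4, 64/9)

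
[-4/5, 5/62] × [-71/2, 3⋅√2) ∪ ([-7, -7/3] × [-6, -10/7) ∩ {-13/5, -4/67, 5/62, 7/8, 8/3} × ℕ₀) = [-4/5, 5/62] × [-71/2, 3⋅√2)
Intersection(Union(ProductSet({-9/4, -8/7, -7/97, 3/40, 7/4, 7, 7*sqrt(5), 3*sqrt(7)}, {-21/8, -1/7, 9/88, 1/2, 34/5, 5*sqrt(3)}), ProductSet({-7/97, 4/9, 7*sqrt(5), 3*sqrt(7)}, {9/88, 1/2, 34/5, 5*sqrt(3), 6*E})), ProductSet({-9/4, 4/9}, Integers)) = EmptySet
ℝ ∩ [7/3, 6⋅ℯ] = [7/3, 6⋅ℯ]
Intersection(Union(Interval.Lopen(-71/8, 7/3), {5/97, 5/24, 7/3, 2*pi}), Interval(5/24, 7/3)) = Interval(5/24, 7/3)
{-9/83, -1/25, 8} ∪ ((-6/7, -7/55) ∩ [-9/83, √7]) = {-9/83, -1/25, 8}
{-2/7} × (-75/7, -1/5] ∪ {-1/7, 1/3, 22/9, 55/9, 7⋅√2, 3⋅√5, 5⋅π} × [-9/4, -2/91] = ({-2/7} × (-75/7, -1/5]) ∪ ({-1/7, 1/3, 22/9, 55/9, 7⋅√2, 3⋅√5, 5⋅π} × [-9/4, -2/91])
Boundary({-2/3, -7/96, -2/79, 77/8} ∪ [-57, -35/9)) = {-57, -35/9, -2/3, -7/96, -2/79, 77/8}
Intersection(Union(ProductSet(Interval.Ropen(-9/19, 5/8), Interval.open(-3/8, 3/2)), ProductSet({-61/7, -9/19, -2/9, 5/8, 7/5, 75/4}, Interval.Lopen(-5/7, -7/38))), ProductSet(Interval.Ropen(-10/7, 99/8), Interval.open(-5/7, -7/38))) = Union(ProductSet({-9/19, -2/9, 5/8, 7/5}, Interval.open(-5/7, -7/38)), ProductSet(Interval.Ropen(-9/19, 5/8), Interval.open(-3/8, -7/38)))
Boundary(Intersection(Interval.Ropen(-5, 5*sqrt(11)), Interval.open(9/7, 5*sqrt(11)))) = {9/7, 5*sqrt(11)}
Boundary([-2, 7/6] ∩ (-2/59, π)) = {-2/59, 7/6}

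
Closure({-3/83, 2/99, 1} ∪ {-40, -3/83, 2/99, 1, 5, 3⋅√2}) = {-40, -3/83, 2/99, 1, 5, 3⋅√2}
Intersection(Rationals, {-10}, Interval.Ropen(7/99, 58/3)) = EmptySet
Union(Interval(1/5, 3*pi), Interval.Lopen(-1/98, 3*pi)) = Interval.Lopen(-1/98, 3*pi)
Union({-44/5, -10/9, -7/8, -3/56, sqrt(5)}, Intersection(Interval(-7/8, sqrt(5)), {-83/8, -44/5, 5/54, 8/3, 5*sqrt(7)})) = {-44/5, -10/9, -7/8, -3/56, 5/54, sqrt(5)}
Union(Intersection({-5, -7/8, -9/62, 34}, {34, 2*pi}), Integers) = Integers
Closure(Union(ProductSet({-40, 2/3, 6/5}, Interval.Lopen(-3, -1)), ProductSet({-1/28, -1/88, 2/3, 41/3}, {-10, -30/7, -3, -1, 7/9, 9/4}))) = Union(ProductSet({-40, 2/3, 6/5}, Interval(-3, -1)), ProductSet({-1/28, -1/88, 2/3, 41/3}, {-10, -30/7, -3, -1, 7/9, 9/4}))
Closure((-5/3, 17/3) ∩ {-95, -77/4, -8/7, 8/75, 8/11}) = {-8/7, 8/75, 8/11}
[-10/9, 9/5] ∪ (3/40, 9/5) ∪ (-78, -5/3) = (-78, -5/3) ∪ [-10/9, 9/5]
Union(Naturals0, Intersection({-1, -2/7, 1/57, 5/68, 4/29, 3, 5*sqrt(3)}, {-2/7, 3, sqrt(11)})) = Union({-2/7}, Naturals0)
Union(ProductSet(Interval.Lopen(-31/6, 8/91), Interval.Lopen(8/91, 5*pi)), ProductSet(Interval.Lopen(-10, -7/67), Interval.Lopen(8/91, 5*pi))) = ProductSet(Interval.Lopen(-10, 8/91), Interval.Lopen(8/91, 5*pi))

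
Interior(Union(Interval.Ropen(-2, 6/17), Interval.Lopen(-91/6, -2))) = Interval.open(-91/6, 6/17)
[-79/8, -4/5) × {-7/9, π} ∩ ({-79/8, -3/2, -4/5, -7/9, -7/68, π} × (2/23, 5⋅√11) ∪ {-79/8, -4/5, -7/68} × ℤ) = {-79/8, -3/2} × {π}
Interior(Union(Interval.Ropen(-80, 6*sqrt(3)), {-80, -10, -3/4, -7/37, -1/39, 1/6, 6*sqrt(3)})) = Interval.open(-80, 6*sqrt(3))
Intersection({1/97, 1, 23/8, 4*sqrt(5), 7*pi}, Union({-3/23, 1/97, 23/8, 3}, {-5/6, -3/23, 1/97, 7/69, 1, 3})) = {1/97, 1, 23/8}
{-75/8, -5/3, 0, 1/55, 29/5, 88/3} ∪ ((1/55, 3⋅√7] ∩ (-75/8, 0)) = {-75/8, -5/3, 0, 1/55, 29/5, 88/3}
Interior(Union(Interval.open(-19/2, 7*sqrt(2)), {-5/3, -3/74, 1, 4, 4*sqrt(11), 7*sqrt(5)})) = Interval.open(-19/2, 7*sqrt(2))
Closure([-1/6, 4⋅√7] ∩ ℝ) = [-1/6, 4⋅√7]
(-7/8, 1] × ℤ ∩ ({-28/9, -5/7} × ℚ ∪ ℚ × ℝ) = (ℚ ∩ (-7/8, 1]) × ℤ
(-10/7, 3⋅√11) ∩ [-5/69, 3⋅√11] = [-5/69, 3⋅√11)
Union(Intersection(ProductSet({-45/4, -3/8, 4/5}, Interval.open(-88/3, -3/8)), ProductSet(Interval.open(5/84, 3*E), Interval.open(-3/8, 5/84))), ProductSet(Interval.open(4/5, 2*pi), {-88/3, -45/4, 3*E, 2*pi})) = ProductSet(Interval.open(4/5, 2*pi), {-88/3, -45/4, 3*E, 2*pi})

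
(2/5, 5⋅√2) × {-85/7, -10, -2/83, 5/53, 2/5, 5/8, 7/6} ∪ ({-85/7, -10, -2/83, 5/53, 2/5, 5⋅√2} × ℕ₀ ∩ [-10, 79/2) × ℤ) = ({-10, -2/83, 5/53, 2/5, 5⋅√2} × ℕ₀) ∪ ((2/5, 5⋅√2) × {-85/7, -10, -2/83, 5/53, 2/5, 5/8, 7/6})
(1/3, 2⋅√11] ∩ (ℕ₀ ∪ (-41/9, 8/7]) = (1/3, 8/7] ∪ {1, 2, …, 6}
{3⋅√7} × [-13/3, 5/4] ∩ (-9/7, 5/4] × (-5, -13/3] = ∅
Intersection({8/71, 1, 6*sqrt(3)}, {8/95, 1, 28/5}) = {1}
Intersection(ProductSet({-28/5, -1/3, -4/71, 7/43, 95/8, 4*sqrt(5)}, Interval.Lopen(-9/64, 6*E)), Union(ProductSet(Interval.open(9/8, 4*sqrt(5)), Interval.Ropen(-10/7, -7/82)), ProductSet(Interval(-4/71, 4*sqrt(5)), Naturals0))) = ProductSet({-4/71, 7/43, 4*sqrt(5)}, Range(0, 17, 1))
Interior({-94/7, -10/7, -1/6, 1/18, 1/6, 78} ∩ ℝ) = ∅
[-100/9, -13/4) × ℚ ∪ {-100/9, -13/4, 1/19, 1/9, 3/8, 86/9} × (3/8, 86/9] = ([-100/9, -13/4) × ℚ) ∪ ({-100/9, -13/4, 1/19, 1/9, 3/8, 86/9} × (3/8, 86/9])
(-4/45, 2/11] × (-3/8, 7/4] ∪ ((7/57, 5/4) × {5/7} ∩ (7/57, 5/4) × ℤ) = (-4/45, 2/11] × (-3/8, 7/4]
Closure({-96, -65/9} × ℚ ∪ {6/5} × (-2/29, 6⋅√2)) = ({-96, -65/9} × ℝ) ∪ ({6/5} × [-2/29, 6⋅√2])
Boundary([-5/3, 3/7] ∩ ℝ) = {-5/3, 3/7}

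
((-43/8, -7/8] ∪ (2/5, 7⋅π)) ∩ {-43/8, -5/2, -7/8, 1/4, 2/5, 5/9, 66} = {-5/2, -7/8, 5/9}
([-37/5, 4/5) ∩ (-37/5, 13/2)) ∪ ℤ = ℤ ∪ (-37/5, 4/5)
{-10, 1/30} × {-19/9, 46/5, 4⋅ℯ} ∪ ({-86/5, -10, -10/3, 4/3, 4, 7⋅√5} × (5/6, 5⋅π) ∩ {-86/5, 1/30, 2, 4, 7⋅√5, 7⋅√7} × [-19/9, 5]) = ({-10, 1/30} × {-19/9, 46/5, 4⋅ℯ}) ∪ ({-86/5, 4, 7⋅√5} × (5/6, 5])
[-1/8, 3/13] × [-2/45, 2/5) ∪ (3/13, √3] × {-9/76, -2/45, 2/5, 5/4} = ([-1/8, 3/13] × [-2/45, 2/5)) ∪ ((3/13, √3] × {-9/76, -2/45, 2/5, 5/4})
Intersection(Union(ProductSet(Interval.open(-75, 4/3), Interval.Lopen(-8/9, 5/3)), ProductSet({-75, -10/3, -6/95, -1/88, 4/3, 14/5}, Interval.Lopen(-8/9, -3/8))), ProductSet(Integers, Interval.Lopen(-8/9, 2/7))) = Union(ProductSet({-75}, Interval.Lopen(-8/9, -3/8)), ProductSet(Range(-74, 2, 1), Interval.Lopen(-8/9, 2/7)))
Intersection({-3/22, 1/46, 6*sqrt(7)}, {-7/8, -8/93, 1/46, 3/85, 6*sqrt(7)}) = {1/46, 6*sqrt(7)}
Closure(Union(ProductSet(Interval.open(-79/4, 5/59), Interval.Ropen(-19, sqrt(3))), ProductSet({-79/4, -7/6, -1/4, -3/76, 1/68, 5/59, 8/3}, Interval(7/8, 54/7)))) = Union(ProductSet({-79/4, 5/59}, Interval(-19, sqrt(3))), ProductSet({-79/4, -7/6, -1/4, -3/76, 1/68, 5/59, 8/3}, Interval(7/8, 54/7)), ProductSet(Interval(-79/4, 5/59), {-19, sqrt(3)}), ProductSet(Interval.open(-79/4, 5/59), Interval.Ropen(-19, sqrt(3))))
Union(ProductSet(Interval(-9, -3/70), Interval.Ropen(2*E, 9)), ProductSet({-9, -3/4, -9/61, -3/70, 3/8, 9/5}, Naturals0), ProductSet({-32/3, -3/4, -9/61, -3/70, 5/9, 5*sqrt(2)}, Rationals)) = Union(ProductSet({-32/3, -3/4, -9/61, -3/70, 5/9, 5*sqrt(2)}, Rationals), ProductSet({-9, -3/4, -9/61, -3/70, 3/8, 9/5}, Naturals0), ProductSet(Interval(-9, -3/70), Interval.Ropen(2*E, 9)))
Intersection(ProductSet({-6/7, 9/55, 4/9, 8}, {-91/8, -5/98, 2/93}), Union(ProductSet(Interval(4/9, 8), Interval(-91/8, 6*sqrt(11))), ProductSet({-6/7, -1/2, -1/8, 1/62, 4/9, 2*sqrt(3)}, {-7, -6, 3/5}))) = ProductSet({4/9, 8}, {-91/8, -5/98, 2/93})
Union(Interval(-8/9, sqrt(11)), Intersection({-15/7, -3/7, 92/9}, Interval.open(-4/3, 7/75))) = Interval(-8/9, sqrt(11))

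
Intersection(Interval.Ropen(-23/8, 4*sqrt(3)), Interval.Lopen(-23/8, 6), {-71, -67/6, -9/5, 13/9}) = {-9/5, 13/9}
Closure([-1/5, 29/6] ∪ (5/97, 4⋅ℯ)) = [-1/5, 4⋅ℯ]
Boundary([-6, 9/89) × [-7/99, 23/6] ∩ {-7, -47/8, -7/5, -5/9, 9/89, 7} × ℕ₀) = {-47/8, -7/5, -5/9} × {0, 1, 2, 3}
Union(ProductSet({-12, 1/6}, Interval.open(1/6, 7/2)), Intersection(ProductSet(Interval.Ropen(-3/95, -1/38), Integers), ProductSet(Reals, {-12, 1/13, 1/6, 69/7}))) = Union(ProductSet({-12, 1/6}, Interval.open(1/6, 7/2)), ProductSet(Interval.Ropen(-3/95, -1/38), {-12}))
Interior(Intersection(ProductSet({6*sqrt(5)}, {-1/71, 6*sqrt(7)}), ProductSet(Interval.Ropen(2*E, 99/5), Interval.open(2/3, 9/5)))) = EmptySet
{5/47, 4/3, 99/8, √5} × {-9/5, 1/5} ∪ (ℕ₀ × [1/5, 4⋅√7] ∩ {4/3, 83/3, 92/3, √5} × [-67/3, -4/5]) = {5/47, 4/3, 99/8, √5} × {-9/5, 1/5}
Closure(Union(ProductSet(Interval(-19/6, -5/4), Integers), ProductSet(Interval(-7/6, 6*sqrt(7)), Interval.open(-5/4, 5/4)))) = Union(ProductSet(Interval(-19/6, -5/4), Integers), ProductSet(Interval(-7/6, 6*sqrt(7)), Interval(-5/4, 5/4)))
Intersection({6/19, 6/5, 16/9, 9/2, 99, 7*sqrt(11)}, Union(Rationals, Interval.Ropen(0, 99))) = {6/19, 6/5, 16/9, 9/2, 99, 7*sqrt(11)}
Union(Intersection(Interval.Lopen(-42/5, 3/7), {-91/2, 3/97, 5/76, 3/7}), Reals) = Reals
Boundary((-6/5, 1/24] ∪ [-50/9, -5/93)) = {-50/9, 1/24}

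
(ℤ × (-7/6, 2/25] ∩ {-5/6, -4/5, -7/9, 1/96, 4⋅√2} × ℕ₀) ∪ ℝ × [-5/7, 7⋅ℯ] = ℝ × [-5/7, 7⋅ℯ]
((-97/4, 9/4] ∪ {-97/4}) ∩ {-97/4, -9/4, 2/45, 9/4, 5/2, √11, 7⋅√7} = {-97/4, -9/4, 2/45, 9/4}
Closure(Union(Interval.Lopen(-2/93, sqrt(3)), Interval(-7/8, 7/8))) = Interval(-7/8, sqrt(3))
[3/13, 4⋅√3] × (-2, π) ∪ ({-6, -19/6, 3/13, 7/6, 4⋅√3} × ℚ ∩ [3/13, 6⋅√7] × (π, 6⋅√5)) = ([3/13, 4⋅√3] × (-2, π)) ∪ ({3/13, 7/6, 4⋅√3} × (ℚ ∩ (π, 6⋅√5)))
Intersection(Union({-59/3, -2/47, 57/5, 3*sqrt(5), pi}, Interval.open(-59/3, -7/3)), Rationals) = Union({-2/47, 57/5}, Intersection(Interval.Ropen(-59/3, -7/3), Rationals))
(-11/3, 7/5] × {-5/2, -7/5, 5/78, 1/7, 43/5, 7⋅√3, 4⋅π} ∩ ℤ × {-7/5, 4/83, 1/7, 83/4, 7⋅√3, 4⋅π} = {-3, -2, …, 1} × {-7/5, 1/7, 7⋅√3, 4⋅π}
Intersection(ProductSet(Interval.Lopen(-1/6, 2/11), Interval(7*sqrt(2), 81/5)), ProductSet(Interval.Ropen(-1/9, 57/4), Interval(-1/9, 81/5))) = ProductSet(Interval(-1/9, 2/11), Interval(7*sqrt(2), 81/5))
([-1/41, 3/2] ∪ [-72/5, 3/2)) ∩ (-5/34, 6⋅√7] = (-5/34, 3/2]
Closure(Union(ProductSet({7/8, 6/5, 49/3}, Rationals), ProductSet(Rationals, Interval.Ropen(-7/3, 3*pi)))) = Union(ProductSet({7/8, 6/5, 49/3}, Reals), ProductSet(Reals, Interval(-7/3, 3*pi)))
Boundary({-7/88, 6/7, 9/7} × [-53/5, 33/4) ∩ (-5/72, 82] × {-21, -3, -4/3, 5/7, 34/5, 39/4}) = {6/7, 9/7} × {-3, -4/3, 5/7, 34/5}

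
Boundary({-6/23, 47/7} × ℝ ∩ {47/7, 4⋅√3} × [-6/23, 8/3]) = {47/7} × [-6/23, 8/3]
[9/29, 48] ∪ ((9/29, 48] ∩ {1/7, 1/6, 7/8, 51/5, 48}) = [9/29, 48]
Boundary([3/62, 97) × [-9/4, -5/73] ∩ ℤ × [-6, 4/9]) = {1, 2, …, 96} × [-9/4, -5/73]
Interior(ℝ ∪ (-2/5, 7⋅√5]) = (-∞, ∞)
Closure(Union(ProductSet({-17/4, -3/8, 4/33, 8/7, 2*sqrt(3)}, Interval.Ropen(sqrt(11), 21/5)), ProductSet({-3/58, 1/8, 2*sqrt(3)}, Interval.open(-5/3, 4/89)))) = Union(ProductSet({-3/58, 1/8, 2*sqrt(3)}, Interval(-5/3, 4/89)), ProductSet({-17/4, -3/8, 4/33, 8/7, 2*sqrt(3)}, Interval(sqrt(11), 21/5)))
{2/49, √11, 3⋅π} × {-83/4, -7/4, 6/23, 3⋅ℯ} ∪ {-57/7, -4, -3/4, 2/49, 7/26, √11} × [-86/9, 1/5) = ({-57/7, -4, -3/4, 2/49, 7/26, √11} × [-86/9, 1/5)) ∪ ({2/49, √11, 3⋅π} × {-83/4, -7/4, 6/23, 3⋅ℯ})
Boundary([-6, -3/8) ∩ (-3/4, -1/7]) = {-3/4, -3/8}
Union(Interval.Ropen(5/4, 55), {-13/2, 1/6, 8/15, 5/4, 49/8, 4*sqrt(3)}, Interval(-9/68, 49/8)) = Union({-13/2}, Interval.Ropen(-9/68, 55))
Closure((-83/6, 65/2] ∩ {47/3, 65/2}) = {47/3, 65/2}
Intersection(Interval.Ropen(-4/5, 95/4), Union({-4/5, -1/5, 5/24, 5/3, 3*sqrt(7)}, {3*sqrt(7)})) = {-4/5, -1/5, 5/24, 5/3, 3*sqrt(7)}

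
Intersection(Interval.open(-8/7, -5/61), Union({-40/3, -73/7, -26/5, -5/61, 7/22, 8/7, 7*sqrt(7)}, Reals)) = Interval.open(-8/7, -5/61)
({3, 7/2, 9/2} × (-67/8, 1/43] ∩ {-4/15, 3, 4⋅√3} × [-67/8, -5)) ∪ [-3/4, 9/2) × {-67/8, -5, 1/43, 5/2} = ({3} × (-67/8, -5)) ∪ ([-3/4, 9/2) × {-67/8, -5, 1/43, 5/2})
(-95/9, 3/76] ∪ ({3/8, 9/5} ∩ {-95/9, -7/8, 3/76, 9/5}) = (-95/9, 3/76] ∪ {9/5}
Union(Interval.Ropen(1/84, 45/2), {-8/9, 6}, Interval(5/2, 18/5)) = Union({-8/9}, Interval.Ropen(1/84, 45/2))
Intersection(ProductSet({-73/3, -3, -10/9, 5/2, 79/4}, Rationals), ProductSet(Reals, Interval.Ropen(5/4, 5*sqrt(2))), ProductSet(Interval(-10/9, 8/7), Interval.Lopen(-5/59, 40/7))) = ProductSet({-10/9}, Intersection(Interval(5/4, 40/7), Rationals))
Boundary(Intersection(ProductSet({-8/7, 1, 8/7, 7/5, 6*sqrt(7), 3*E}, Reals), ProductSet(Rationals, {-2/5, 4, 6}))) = ProductSet({-8/7, 1, 8/7, 7/5}, {-2/5, 4, 6})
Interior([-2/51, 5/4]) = (-2/51, 5/4)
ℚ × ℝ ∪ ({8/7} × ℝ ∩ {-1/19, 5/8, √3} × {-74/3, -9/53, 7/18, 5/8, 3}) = ℚ × ℝ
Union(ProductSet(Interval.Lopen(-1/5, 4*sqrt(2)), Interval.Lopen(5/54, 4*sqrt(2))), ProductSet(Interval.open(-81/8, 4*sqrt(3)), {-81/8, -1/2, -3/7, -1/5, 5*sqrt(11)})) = Union(ProductSet(Interval.open(-81/8, 4*sqrt(3)), {-81/8, -1/2, -3/7, -1/5, 5*sqrt(11)}), ProductSet(Interval.Lopen(-1/5, 4*sqrt(2)), Interval.Lopen(5/54, 4*sqrt(2))))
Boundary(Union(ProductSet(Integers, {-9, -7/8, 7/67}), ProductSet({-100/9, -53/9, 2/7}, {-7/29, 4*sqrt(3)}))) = Union(ProductSet({-100/9, -53/9, 2/7}, {-7/29, 4*sqrt(3)}), ProductSet(Integers, {-9, -7/8, 7/67}))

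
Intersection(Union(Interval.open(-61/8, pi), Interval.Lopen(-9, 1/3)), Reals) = Interval.open(-9, pi)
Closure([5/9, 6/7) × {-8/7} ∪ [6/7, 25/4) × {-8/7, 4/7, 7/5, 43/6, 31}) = ([5/9, 6/7] × {-8/7}) ∪ ([6/7, 25/4] × {-8/7, 4/7, 7/5, 43/6, 31})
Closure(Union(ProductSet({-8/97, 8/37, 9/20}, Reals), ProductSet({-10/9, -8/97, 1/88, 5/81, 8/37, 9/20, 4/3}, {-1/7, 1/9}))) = Union(ProductSet({-8/97, 8/37, 9/20}, Reals), ProductSet({-10/9, -8/97, 1/88, 5/81, 8/37, 9/20, 4/3}, {-1/7, 1/9}))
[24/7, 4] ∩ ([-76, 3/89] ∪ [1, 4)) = [24/7, 4)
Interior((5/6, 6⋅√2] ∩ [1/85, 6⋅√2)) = (5/6, 6⋅√2)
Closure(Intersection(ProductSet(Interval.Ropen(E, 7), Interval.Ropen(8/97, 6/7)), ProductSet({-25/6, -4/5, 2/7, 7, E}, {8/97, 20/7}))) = ProductSet({E}, {8/97})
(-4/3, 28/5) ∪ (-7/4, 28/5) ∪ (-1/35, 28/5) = (-7/4, 28/5)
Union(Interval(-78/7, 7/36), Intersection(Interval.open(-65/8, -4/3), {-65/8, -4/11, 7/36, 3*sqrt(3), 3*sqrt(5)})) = Interval(-78/7, 7/36)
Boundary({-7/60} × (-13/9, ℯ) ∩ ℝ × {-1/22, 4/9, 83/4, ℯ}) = {-7/60} × {-1/22, 4/9}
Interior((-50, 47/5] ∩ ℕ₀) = ∅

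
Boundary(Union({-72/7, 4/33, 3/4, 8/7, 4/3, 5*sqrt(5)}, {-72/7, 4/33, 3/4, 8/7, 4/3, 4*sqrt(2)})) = {-72/7, 4/33, 3/4, 8/7, 4/3, 4*sqrt(2), 5*sqrt(5)}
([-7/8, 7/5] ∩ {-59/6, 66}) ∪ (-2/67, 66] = (-2/67, 66]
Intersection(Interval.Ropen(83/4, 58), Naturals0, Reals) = Range(21, 58, 1)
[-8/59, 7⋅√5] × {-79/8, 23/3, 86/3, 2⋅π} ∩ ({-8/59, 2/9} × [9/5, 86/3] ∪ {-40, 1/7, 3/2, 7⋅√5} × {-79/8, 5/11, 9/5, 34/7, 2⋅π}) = ({-8/59, 2/9} × {23/3, 86/3, 2⋅π}) ∪ ({1/7, 3/2, 7⋅√5} × {-79/8, 2⋅π})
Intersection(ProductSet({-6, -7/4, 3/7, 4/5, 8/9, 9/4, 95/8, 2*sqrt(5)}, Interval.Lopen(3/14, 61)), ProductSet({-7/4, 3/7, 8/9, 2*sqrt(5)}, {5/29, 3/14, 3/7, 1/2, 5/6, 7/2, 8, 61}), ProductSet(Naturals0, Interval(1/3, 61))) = EmptySet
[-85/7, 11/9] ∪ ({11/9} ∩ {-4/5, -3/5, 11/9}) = [-85/7, 11/9]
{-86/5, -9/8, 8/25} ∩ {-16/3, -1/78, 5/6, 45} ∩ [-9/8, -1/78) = ∅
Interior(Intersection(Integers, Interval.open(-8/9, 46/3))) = EmptySet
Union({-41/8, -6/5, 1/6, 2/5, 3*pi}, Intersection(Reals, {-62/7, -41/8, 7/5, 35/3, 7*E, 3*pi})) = {-62/7, -41/8, -6/5, 1/6, 2/5, 7/5, 35/3, 7*E, 3*pi}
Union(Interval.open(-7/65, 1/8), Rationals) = Union(Interval(-7/65, 1/8), Rationals)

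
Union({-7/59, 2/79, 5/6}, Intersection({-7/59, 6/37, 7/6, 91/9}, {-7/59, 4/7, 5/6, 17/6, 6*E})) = {-7/59, 2/79, 5/6}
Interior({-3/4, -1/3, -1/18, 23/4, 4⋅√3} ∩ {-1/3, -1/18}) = ∅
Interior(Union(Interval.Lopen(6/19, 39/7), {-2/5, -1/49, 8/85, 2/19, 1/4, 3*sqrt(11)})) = Interval.open(6/19, 39/7)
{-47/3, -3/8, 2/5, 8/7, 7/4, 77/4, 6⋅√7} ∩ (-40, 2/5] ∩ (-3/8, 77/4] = {2/5}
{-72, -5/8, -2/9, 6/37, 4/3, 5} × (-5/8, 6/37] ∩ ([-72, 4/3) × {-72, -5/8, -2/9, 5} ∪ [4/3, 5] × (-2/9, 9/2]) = ({-72, -5/8, -2/9, 6/37} × {-2/9}) ∪ ({4/3, 5} × (-2/9, 6/37])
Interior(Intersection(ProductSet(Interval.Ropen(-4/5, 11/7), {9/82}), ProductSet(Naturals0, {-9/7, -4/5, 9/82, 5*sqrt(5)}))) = EmptySet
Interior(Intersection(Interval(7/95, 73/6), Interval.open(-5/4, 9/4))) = Interval.open(7/95, 9/4)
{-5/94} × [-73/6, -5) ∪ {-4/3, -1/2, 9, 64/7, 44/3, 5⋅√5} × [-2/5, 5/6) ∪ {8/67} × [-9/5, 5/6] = ({-5/94} × [-73/6, -5)) ∪ ({8/67} × [-9/5, 5/6]) ∪ ({-4/3, -1/2, 9, 64/7, 44/3, 5⋅√5} × [-2/5, 5/6))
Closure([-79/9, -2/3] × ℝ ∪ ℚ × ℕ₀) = ([-79/9, -2/3] × ℝ) ∪ ((ℚ ∪ (-∞, -79/9] ∪ [-2/3, ∞)) × ℕ₀)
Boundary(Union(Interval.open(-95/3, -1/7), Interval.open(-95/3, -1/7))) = {-95/3, -1/7}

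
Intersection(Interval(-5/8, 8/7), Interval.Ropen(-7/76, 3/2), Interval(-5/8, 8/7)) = Interval(-7/76, 8/7)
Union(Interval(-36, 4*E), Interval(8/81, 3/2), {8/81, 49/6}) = Interval(-36, 4*E)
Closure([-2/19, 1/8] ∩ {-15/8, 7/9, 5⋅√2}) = ∅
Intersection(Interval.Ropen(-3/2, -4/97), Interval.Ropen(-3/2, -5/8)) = Interval.Ropen(-3/2, -5/8)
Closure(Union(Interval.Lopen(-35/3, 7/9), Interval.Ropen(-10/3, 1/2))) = Interval(-35/3, 7/9)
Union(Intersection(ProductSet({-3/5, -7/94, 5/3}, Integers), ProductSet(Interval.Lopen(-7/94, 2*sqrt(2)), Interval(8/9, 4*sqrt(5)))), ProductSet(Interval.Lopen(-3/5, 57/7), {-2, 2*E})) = Union(ProductSet({5/3}, Range(1, 9, 1)), ProductSet(Interval.Lopen(-3/5, 57/7), {-2, 2*E}))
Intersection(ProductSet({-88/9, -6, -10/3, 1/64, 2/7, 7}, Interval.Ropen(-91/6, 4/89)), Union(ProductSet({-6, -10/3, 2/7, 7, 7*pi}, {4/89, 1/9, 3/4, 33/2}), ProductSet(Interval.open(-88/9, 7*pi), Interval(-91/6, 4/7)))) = ProductSet({-6, -10/3, 1/64, 2/7, 7}, Interval.Ropen(-91/6, 4/89))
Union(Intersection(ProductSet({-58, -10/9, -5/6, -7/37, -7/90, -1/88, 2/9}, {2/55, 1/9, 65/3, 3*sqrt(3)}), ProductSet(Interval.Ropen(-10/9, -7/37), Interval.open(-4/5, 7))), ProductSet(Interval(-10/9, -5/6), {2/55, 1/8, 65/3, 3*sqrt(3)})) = Union(ProductSet({-10/9, -5/6}, {2/55, 1/9, 3*sqrt(3)}), ProductSet(Interval(-10/9, -5/6), {2/55, 1/8, 65/3, 3*sqrt(3)}))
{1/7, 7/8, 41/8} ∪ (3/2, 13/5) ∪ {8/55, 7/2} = {1/7, 8/55, 7/8, 7/2, 41/8} ∪ (3/2, 13/5)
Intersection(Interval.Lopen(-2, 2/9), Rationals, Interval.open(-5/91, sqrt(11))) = Intersection(Interval.Lopen(-5/91, 2/9), Rationals)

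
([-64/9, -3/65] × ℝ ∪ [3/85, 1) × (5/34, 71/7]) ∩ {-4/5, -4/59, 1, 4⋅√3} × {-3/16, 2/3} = {-4/5, -4/59} × {-3/16, 2/3}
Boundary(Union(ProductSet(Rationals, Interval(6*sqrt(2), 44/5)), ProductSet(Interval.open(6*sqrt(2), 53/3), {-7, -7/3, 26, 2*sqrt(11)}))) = Union(ProductSet(Interval(6*sqrt(2), 53/3), {-7, -7/3, 26, 2*sqrt(11)}), ProductSet(Reals, Interval(6*sqrt(2), 44/5)))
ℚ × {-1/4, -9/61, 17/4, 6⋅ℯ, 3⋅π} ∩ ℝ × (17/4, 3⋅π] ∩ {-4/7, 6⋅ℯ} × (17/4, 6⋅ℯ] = {-4/7} × {3⋅π}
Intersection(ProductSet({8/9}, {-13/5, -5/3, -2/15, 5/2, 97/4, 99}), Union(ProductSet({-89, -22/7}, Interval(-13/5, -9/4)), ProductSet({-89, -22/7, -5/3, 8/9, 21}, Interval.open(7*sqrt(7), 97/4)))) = EmptySet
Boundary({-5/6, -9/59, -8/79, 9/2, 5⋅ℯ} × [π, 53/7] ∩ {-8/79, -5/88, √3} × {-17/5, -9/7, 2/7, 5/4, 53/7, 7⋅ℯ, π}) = {-8/79} × {53/7, π}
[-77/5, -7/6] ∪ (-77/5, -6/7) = [-77/5, -6/7)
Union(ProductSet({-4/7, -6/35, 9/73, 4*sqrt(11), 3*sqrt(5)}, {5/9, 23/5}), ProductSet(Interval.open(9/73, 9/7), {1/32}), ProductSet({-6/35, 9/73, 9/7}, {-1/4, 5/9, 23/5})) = Union(ProductSet({-6/35, 9/73, 9/7}, {-1/4, 5/9, 23/5}), ProductSet({-4/7, -6/35, 9/73, 4*sqrt(11), 3*sqrt(5)}, {5/9, 23/5}), ProductSet(Interval.open(9/73, 9/7), {1/32}))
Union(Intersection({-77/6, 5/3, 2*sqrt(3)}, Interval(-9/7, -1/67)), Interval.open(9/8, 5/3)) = Interval.open(9/8, 5/3)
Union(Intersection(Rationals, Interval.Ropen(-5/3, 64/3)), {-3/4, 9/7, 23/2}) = Intersection(Interval.Ropen(-5/3, 64/3), Rationals)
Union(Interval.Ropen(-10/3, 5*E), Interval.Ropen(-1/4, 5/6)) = Interval.Ropen(-10/3, 5*E)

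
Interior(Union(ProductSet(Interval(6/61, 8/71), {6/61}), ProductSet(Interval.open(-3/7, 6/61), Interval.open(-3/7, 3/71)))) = ProductSet(Interval.open(-3/7, 6/61), Interval.open(-3/7, 3/71))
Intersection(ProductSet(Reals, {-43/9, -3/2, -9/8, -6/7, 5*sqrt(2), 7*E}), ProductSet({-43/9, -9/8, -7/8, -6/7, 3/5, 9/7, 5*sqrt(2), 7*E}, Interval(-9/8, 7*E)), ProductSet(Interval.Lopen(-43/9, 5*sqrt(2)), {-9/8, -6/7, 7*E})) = ProductSet({-9/8, -7/8, -6/7, 3/5, 9/7, 5*sqrt(2)}, {-9/8, -6/7, 7*E})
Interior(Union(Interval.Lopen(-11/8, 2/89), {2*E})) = Interval.open(-11/8, 2/89)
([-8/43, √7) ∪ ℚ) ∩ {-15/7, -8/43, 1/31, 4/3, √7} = {-15/7, -8/43, 1/31, 4/3}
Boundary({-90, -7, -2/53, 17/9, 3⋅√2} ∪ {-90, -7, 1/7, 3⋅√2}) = {-90, -7, -2/53, 1/7, 17/9, 3⋅√2}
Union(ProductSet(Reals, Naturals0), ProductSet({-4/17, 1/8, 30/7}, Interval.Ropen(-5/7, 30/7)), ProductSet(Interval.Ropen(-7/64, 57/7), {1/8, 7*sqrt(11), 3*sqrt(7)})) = Union(ProductSet({-4/17, 1/8, 30/7}, Interval.Ropen(-5/7, 30/7)), ProductSet(Interval.Ropen(-7/64, 57/7), {1/8, 7*sqrt(11), 3*sqrt(7)}), ProductSet(Reals, Naturals0))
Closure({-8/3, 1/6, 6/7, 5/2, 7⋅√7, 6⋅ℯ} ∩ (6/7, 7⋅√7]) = {5/2, 7⋅√7, 6⋅ℯ}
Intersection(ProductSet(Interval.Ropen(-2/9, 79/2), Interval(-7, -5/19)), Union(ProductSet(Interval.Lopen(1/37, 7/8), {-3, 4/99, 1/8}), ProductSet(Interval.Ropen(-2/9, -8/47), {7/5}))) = ProductSet(Interval.Lopen(1/37, 7/8), {-3})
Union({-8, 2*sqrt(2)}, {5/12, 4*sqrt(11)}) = {-8, 5/12, 4*sqrt(11), 2*sqrt(2)}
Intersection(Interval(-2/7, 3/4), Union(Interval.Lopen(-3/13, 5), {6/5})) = Interval.Lopen(-3/13, 3/4)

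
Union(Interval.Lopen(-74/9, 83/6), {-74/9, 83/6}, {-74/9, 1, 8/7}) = Interval(-74/9, 83/6)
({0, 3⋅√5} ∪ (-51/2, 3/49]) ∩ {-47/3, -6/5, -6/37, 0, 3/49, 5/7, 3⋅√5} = {-47/3, -6/5, -6/37, 0, 3/49, 3⋅√5}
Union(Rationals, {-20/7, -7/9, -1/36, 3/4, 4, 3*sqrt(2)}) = Union({3*sqrt(2)}, Rationals)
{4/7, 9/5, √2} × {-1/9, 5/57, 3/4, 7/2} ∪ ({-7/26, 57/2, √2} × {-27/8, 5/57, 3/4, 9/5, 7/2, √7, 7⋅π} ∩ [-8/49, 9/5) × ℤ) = {4/7, 9/5, √2} × {-1/9, 5/57, 3/4, 7/2}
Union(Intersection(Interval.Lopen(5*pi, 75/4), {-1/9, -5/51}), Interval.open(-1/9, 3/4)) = Interval.open(-1/9, 3/4)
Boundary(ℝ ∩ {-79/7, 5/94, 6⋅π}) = {-79/7, 5/94, 6⋅π}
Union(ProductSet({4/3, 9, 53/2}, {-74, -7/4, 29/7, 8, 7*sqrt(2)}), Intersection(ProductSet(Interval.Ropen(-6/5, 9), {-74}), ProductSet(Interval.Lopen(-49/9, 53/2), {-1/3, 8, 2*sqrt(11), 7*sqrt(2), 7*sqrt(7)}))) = ProductSet({4/3, 9, 53/2}, {-74, -7/4, 29/7, 8, 7*sqrt(2)})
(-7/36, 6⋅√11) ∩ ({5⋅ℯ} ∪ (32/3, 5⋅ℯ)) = (32/3, 5⋅ℯ]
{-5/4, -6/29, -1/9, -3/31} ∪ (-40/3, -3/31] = (-40/3, -3/31]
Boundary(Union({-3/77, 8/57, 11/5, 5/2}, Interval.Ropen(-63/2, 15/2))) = {-63/2, 15/2}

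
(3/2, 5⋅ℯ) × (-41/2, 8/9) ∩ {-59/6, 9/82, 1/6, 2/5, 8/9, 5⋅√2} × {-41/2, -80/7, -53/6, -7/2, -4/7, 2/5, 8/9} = {5⋅√2} × {-80/7, -53/6, -7/2, -4/7, 2/5}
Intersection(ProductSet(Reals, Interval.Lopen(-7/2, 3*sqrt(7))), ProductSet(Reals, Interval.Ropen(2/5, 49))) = ProductSet(Reals, Interval(2/5, 3*sqrt(7)))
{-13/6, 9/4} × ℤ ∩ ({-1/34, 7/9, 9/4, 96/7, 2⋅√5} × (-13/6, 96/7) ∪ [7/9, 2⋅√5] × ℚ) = {9/4} × ℤ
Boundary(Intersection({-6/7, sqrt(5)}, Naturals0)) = EmptySet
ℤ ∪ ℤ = ℤ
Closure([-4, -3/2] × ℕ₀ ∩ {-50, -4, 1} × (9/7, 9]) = {-4} × {2, 3, …, 9}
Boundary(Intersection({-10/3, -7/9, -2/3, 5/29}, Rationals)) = {-10/3, -7/9, -2/3, 5/29}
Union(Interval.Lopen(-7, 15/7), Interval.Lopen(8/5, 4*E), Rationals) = Union(Interval(-7, 4*E), Rationals)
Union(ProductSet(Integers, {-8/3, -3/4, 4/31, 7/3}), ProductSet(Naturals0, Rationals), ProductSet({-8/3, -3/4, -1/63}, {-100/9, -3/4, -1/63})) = Union(ProductSet({-8/3, -3/4, -1/63}, {-100/9, -3/4, -1/63}), ProductSet(Integers, {-8/3, -3/4, 4/31, 7/3}), ProductSet(Naturals0, Rationals))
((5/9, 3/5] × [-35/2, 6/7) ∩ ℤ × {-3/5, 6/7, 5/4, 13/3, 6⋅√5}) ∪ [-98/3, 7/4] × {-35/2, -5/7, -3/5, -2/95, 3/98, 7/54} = [-98/3, 7/4] × {-35/2, -5/7, -3/5, -2/95, 3/98, 7/54}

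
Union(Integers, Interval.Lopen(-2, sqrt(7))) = Union(Integers, Interval(-2, sqrt(7)))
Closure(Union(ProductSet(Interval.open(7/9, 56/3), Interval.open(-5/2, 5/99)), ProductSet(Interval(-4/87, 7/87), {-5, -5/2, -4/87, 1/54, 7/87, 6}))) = Union(ProductSet({7/9, 56/3}, Interval(-5/2, 5/99)), ProductSet(Interval(-4/87, 7/87), {-5, -5/2, -4/87, 1/54, 7/87, 6}), ProductSet(Interval(7/9, 56/3), {-5/2, 5/99}), ProductSet(Interval.open(7/9, 56/3), Interval.open(-5/2, 5/99)))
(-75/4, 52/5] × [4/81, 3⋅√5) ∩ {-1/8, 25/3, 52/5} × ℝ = {-1/8, 25/3, 52/5} × [4/81, 3⋅√5)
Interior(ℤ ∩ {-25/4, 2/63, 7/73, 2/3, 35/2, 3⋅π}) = ∅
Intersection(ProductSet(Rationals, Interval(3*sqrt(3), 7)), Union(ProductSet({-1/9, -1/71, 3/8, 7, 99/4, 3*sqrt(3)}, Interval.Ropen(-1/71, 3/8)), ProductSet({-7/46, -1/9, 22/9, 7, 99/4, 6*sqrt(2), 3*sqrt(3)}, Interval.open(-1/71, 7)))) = ProductSet({-7/46, -1/9, 22/9, 7, 99/4}, Interval.Ropen(3*sqrt(3), 7))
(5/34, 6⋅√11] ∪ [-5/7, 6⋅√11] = [-5/7, 6⋅√11]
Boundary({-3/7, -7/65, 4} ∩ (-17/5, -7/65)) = {-3/7}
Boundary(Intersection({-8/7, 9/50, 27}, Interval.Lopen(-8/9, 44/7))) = {9/50}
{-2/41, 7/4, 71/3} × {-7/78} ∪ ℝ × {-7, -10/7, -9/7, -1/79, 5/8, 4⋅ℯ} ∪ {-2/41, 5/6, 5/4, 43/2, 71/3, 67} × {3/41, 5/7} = ({-2/41, 7/4, 71/3} × {-7/78}) ∪ ({-2/41, 5/6, 5/4, 43/2, 71/3, 67} × {3/41, 5/7}) ∪ (ℝ × {-7, -10/7, -9/7, -1/79, 5/8, 4⋅ℯ})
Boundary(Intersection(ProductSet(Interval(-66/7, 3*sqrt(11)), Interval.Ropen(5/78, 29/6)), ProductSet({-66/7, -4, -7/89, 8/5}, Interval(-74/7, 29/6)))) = ProductSet({-66/7, -4, -7/89, 8/5}, Interval(5/78, 29/6))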